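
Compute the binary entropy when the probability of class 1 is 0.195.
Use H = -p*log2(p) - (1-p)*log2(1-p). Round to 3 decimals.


H = -0.195*log2(0.195) - 0.805*log2(0.805) = 0.712.

0.712


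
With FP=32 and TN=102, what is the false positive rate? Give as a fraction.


FPR = FP / (FP + TN) = 32 / 134 = 16/67.

16/67


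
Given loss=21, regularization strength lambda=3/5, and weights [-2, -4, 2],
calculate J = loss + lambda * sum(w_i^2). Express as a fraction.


L2 sq norm = sum(w^2) = 24. J = 21 + 3/5 * 24 = 177/5.

177/5


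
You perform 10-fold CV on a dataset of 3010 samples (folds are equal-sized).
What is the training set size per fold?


Each validation fold has 3010/10 = 301 samples. Training set = 3010 - 301 = 2709.

2709


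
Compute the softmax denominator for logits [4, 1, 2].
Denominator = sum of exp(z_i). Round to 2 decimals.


Denom = e^4=54.5982 + e^1=2.7183 + e^2=7.3891. Sum = 64.7056, which rounds to 64.71.

64.71


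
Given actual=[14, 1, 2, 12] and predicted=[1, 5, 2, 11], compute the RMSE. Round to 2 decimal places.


MSE = 46.5000. RMSE = sqrt(46.5000) = 6.82.

6.82


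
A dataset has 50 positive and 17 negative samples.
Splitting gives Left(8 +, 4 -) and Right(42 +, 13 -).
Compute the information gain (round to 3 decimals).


H(parent) = 0.8171. H(left) = 0.9183, H(right) = 0.7889. Weighted = (12/67)*0.9183 + (55/67)*0.7889 = 0.8121. IG = 0.8171 - 0.8121 = 0.0050, which rounds to 0.005.

0.005


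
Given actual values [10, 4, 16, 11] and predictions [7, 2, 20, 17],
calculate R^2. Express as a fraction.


Mean(y) = 41/4. SS_res = 65. SS_tot = 291/4. R^2 = 1 - 65/(291/4) = 31/291.

31/291


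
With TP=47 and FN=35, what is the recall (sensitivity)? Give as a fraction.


Recall = TP / (TP + FN) = 47 / 82 = 47/82.

47/82


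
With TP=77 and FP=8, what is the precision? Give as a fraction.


Precision = TP / (TP + FP) = 77 / 85 = 77/85.

77/85


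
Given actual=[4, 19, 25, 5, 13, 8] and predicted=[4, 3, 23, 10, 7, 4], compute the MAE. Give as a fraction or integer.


MAE = (1/6) * (|4-4|=0 + |19-3|=16 + |25-23|=2 + |5-10|=5 + |13-7|=6 + |8-4|=4). Sum = 33. MAE = 11/2.

11/2


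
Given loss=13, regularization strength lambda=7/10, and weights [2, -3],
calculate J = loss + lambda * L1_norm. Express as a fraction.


L1 norm = sum(|w|) = 5. J = 13 + 7/10 * 5 = 33/2.

33/2


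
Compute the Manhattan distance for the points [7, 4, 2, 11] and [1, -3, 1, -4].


d = sum of absolute differences: |7-1|=6 + |4--3|=7 + |2-1|=1 + |11--4|=15 = 29.

29


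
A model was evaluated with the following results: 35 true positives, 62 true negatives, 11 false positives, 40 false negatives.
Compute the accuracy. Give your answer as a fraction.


Accuracy = (TP + TN) / (TP + TN + FP + FN) = (35 + 62) / 148 = 97/148.

97/148


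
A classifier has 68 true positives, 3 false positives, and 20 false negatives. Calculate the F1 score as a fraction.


Precision = 68/71 = 68/71. Recall = 68/88 = 17/22. F1 = 2*P*R/(P+R) = 136/159.

136/159


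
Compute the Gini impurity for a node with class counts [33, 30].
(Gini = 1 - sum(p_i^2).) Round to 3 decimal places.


Total = 63. Proportions: 33/63, 30/63. sum(p_i^2) = 0.5011. Gini = 1 - 0.5011 = 0.4989, which rounds to 0.499.

0.499


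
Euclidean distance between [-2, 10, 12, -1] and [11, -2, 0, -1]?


d = sqrt(sum of squared differences). (-2-11)^2=169, (10--2)^2=144, (12-0)^2=144, (-1--1)^2=0. Sum = 457.

sqrt(457)


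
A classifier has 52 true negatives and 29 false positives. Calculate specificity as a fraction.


Specificity = TN / (TN + FP) = 52 / 81 = 52/81.

52/81


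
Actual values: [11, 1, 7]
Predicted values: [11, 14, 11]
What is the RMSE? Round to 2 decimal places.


MSE = 61.6667. RMSE = sqrt(61.6667) = 7.85.

7.85


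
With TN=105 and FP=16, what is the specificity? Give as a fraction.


Specificity = TN / (TN + FP) = 105 / 121 = 105/121.

105/121


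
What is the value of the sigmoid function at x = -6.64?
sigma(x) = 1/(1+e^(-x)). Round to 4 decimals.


sigma(-6.64) = 1/(1+e^(6.64)) = 1/(1+765.094993) = 1/766.094993 = 0.0013.

0.0013


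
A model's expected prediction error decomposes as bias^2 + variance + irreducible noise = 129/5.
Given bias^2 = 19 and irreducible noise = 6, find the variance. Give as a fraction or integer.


Total error = bias^2 + variance + irreducible noise. So variance = 129/5 - 19 - 6 = 4/5.

4/5


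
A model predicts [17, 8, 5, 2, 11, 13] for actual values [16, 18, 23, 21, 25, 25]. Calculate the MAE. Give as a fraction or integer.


MAE = (1/6) * (|16-17|=1 + |18-8|=10 + |23-5|=18 + |21-2|=19 + |25-11|=14 + |25-13|=12). Sum = 74. MAE = 37/3.

37/3


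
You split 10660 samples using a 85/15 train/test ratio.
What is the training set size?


Test set = 10660 * 15% = 1599. Training set = 10660 - 1599 = 9061.

9061


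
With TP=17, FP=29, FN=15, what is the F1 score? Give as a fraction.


Precision = 17/46 = 17/46. Recall = 17/32 = 17/32. F1 = 2*P*R/(P+R) = 17/39.

17/39


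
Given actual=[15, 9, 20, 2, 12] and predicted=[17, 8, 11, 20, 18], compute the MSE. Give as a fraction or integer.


MSE = (1/5) * ((15-17)^2=4 + (9-8)^2=1 + (20-11)^2=81 + (2-20)^2=324 + (12-18)^2=36). Sum = 446. MSE = 446/5.

446/5


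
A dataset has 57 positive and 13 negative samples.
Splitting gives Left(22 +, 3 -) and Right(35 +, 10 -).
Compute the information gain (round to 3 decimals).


H(parent) = 0.6924. H(left) = 0.5294, H(right) = 0.7642. Weighted = (25/70)*0.5294 + (45/70)*0.7642 = 0.6803. IG = 0.6924 - 0.6803 = 0.0121, which rounds to 0.012.

0.012


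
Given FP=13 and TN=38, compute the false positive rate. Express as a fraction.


FPR = FP / (FP + TN) = 13 / 51 = 13/51.

13/51


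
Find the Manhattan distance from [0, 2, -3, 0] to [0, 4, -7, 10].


d = sum of absolute differences: |0-0|=0 + |2-4|=2 + |-3--7|=4 + |0-10|=10 = 16.

16


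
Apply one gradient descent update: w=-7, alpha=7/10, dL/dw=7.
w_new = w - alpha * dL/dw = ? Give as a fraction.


w_new = -7 - 7/10 * 7 = -7 - 49/10 = -119/10.

-119/10


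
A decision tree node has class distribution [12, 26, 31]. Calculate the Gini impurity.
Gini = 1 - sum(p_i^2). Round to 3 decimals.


Total = 69. Proportions: 12/69, 26/69, 31/69. sum(p_i^2) = 0.3741. Gini = 1 - 0.3741 = 0.6259, which rounds to 0.626.

0.626


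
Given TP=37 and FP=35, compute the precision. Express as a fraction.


Precision = TP / (TP + FP) = 37 / 72 = 37/72.

37/72


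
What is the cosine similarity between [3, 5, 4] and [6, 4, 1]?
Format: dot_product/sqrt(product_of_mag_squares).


dot = 42. |a|^2 = 50, |b|^2 = 53. cos = 42/sqrt(2650).

42/sqrt(2650)


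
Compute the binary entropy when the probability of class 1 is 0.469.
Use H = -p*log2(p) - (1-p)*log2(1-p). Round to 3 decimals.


H = -0.469*log2(0.469) - 0.531*log2(0.531) = 0.997.

0.997


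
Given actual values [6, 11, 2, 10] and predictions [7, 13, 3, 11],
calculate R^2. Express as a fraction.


Mean(y) = 29/4. SS_res = 7. SS_tot = 203/4. R^2 = 1 - 7/(203/4) = 25/29.

25/29


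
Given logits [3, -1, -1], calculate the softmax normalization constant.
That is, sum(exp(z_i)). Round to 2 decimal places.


Denom = e^3=20.0855 + e^-1=0.3679 + e^-1=0.3679. Sum = 20.8213, which rounds to 20.82.

20.82


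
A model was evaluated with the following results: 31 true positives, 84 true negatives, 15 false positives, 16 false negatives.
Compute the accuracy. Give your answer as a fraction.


Accuracy = (TP + TN) / (TP + TN + FP + FN) = (31 + 84) / 146 = 115/146.

115/146


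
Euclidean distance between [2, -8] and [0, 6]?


d = sqrt(sum of squared differences). (2-0)^2=4, (-8-6)^2=196. Sum = 200.

sqrt(200)


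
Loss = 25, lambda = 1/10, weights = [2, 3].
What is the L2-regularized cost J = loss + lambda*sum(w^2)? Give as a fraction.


L2 sq norm = sum(w^2) = 13. J = 25 + 1/10 * 13 = 263/10.

263/10


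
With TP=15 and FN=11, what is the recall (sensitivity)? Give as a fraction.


Recall = TP / (TP + FN) = 15 / 26 = 15/26.

15/26


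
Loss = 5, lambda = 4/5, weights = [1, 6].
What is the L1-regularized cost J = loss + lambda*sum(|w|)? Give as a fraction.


L1 norm = sum(|w|) = 7. J = 5 + 4/5 * 7 = 53/5.

53/5


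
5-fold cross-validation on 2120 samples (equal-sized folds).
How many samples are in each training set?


Each validation fold has 2120/5 = 424 samples. Training set = 2120 - 424 = 1696.

1696


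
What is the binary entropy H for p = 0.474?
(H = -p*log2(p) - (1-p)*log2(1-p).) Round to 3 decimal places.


H = -0.474*log2(0.474) - 0.526*log2(0.526) = 0.998.

0.998


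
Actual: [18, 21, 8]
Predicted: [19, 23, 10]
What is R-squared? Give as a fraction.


Mean(y) = 47/3. SS_res = 9. SS_tot = 278/3. R^2 = 1 - 9/(278/3) = 251/278.

251/278


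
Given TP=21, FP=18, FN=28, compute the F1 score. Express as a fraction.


Precision = 21/39 = 7/13. Recall = 21/49 = 3/7. F1 = 2*P*R/(P+R) = 21/44.

21/44


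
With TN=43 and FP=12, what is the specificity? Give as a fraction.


Specificity = TN / (TN + FP) = 43 / 55 = 43/55.

43/55


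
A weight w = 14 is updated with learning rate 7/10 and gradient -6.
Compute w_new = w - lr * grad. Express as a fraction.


w_new = 14 - 7/10 * -6 = 14 - -21/5 = 91/5.

91/5


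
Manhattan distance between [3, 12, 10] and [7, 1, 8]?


d = sum of absolute differences: |3-7|=4 + |12-1|=11 + |10-8|=2 = 17.

17


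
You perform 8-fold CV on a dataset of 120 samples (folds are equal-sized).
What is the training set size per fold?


Each validation fold has 120/8 = 15 samples. Training set = 120 - 15 = 105.

105


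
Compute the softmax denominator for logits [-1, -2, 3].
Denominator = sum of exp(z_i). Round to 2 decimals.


Denom = e^-1=0.3679 + e^-2=0.1353 + e^3=20.0855. Sum = 20.5887, which rounds to 20.59.

20.59


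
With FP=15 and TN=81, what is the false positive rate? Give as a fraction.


FPR = FP / (FP + TN) = 15 / 96 = 5/32.

5/32


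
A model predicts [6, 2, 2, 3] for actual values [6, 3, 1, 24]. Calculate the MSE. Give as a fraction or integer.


MSE = (1/4) * ((6-6)^2=0 + (3-2)^2=1 + (1-2)^2=1 + (24-3)^2=441). Sum = 443. MSE = 443/4.

443/4


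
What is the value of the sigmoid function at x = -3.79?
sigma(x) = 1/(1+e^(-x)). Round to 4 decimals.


sigma(-3.79) = 1/(1+e^(3.79)) = 1/(1+44.256400) = 1/45.256400 = 0.0221.

0.0221


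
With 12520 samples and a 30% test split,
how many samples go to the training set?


Test set = 12520 * 30% = 3756. Training set = 12520 - 3756 = 8764.

8764


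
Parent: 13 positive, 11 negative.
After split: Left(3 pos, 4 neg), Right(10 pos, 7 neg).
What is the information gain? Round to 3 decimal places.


H(parent) = 0.9950. H(left) = 0.9852, H(right) = 0.9774. Weighted = (7/24)*0.9852 + (17/24)*0.9774 = 0.9797. IG = 0.9950 - 0.9797 = 0.0153, which rounds to 0.015.

0.015


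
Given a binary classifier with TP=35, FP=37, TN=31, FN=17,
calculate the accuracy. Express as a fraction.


Accuracy = (TP + TN) / (TP + TN + FP + FN) = (35 + 31) / 120 = 11/20.

11/20


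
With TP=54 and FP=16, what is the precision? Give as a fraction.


Precision = TP / (TP + FP) = 54 / 70 = 27/35.

27/35


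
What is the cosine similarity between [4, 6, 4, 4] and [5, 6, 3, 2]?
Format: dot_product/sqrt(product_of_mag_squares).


dot = 76. |a|^2 = 84, |b|^2 = 74. cos = 76/sqrt(6216).

76/sqrt(6216)


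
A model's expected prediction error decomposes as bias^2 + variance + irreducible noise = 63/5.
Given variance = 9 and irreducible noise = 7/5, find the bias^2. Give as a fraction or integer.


Total error = bias^2 + variance + irreducible noise. So bias^2 = 63/5 - 9 - 7/5 = 11/5.

11/5


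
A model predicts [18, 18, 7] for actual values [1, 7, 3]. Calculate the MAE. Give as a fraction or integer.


MAE = (1/3) * (|1-18|=17 + |7-18|=11 + |3-7|=4). Sum = 32. MAE = 32/3.

32/3


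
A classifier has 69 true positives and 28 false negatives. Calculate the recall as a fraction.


Recall = TP / (TP + FN) = 69 / 97 = 69/97.

69/97


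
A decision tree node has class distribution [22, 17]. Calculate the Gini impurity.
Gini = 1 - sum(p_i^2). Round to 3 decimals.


Total = 39. Proportions: 22/39, 17/39. sum(p_i^2) = 0.5082. Gini = 1 - 0.5082 = 0.4918, which rounds to 0.492.

0.492


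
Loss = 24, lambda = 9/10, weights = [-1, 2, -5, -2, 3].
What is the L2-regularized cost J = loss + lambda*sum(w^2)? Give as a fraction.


L2 sq norm = sum(w^2) = 43. J = 24 + 9/10 * 43 = 627/10.

627/10


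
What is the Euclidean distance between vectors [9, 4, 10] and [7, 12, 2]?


d = sqrt(sum of squared differences). (9-7)^2=4, (4-12)^2=64, (10-2)^2=64. Sum = 132.

sqrt(132)


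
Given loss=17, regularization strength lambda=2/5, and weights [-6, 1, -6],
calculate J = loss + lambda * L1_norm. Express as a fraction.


L1 norm = sum(|w|) = 13. J = 17 + 2/5 * 13 = 111/5.

111/5


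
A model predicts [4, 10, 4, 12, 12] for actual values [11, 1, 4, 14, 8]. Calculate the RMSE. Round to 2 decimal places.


MSE = 30.0000. RMSE = sqrt(30.0000) = 5.48.

5.48


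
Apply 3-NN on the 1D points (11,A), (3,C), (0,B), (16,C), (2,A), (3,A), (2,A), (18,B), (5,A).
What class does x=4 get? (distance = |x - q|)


Distances: |11-4|=7, |3-4|=1, |0-4|=4, |16-4|=12, |2-4|=2, |3-4|=1, |2-4|=2, |18-4|=14, |5-4|=1. 3 nearest: (3,A), (5,A), (3,C). Counts: {'A': 2, 'C': 1}. Majority class: A.

A


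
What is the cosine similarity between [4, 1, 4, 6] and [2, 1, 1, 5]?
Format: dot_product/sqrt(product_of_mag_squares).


dot = 43. |a|^2 = 69, |b|^2 = 31. cos = 43/sqrt(2139).

43/sqrt(2139)


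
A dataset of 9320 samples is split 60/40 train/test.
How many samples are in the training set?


Test set = 9320 * 40% = 3728. Training set = 9320 - 3728 = 5592.

5592


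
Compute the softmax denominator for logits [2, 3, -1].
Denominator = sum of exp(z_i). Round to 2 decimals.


Denom = e^2=7.3891 + e^3=20.0855 + e^-1=0.3679. Sum = 27.8425, which rounds to 27.84.

27.84


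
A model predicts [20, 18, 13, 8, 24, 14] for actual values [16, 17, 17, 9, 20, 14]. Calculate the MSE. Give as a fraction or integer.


MSE = (1/6) * ((16-20)^2=16 + (17-18)^2=1 + (17-13)^2=16 + (9-8)^2=1 + (20-24)^2=16 + (14-14)^2=0). Sum = 50. MSE = 25/3.

25/3


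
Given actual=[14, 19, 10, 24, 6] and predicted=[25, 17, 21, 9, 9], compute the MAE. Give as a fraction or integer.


MAE = (1/5) * (|14-25|=11 + |19-17|=2 + |10-21|=11 + |24-9|=15 + |6-9|=3). Sum = 42. MAE = 42/5.

42/5


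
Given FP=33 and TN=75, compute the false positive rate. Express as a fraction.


FPR = FP / (FP + TN) = 33 / 108 = 11/36.

11/36


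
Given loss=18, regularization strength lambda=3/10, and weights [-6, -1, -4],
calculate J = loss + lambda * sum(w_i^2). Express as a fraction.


L2 sq norm = sum(w^2) = 53. J = 18 + 3/10 * 53 = 339/10.

339/10


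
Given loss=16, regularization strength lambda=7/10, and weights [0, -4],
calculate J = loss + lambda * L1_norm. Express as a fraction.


L1 norm = sum(|w|) = 4. J = 16 + 7/10 * 4 = 94/5.

94/5


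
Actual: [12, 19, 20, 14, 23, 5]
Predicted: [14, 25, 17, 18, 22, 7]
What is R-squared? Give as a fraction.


Mean(y) = 31/2. SS_res = 70. SS_tot = 427/2. R^2 = 1 - 70/(427/2) = 41/61.

41/61


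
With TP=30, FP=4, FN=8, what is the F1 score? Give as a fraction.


Precision = 30/34 = 15/17. Recall = 30/38 = 15/19. F1 = 2*P*R/(P+R) = 5/6.

5/6


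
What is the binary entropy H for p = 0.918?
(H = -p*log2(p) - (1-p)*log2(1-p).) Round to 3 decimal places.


H = -0.918*log2(0.918) - 0.082*log2(0.082) = 0.409.

0.409


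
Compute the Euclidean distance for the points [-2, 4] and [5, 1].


d = sqrt(sum of squared differences). (-2-5)^2=49, (4-1)^2=9. Sum = 58.

sqrt(58)


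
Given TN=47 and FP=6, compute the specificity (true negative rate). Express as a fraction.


Specificity = TN / (TN + FP) = 47 / 53 = 47/53.

47/53


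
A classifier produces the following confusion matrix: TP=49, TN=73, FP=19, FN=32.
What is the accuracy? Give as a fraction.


Accuracy = (TP + TN) / (TP + TN + FP + FN) = (49 + 73) / 173 = 122/173.

122/173


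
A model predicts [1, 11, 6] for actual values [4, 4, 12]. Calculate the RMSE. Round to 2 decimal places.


MSE = 31.3333. RMSE = sqrt(31.3333) = 5.60.

5.60


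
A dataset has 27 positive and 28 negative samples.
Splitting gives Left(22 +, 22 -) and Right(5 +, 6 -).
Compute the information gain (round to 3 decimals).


H(parent) = 0.9998. H(left) = 1.0000, H(right) = 0.9940. Weighted = (44/55)*1.0000 + (11/55)*0.9940 = 0.9988. IG = 0.9998 - 0.9988 = 0.0010, which rounds to 0.001.

0.001


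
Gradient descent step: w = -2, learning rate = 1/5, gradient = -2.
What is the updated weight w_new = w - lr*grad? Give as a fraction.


w_new = -2 - 1/5 * -2 = -2 - -2/5 = -8/5.

-8/5


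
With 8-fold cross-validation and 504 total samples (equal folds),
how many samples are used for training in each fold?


Each validation fold has 504/8 = 63 samples. Training set = 504 - 63 = 441.

441


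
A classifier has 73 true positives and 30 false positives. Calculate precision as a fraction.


Precision = TP / (TP + FP) = 73 / 103 = 73/103.

73/103


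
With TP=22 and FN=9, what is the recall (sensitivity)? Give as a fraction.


Recall = TP / (TP + FN) = 22 / 31 = 22/31.

22/31


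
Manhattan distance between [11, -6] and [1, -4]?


d = sum of absolute differences: |11-1|=10 + |-6--4|=2 = 12.

12


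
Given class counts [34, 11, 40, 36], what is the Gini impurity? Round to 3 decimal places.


Total = 121. Proportions: 34/121, 11/121, 40/121, 36/121. sum(p_i^2) = 0.2850. Gini = 1 - 0.2850 = 0.7150, which rounds to 0.715.

0.715


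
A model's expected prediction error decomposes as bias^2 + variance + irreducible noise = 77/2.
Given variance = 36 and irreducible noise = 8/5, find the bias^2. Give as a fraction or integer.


Total error = bias^2 + variance + irreducible noise. So bias^2 = 77/2 - 36 - 8/5 = 9/10.

9/10


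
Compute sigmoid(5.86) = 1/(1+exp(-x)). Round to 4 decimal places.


sigma(5.86) = 1/(1+e^(-5.86)) = 1/(1+0.002851) = 1/1.002851 = 0.9972.

0.9972


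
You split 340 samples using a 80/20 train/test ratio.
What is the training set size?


Test set = 340 * 20% = 68. Training set = 340 - 68 = 272.

272


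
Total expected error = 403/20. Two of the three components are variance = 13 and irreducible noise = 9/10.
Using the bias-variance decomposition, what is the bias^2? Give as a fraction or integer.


Total error = bias^2 + variance + irreducible noise. So bias^2 = 403/20 - 13 - 9/10 = 25/4.

25/4


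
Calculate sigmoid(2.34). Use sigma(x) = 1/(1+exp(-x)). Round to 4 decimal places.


sigma(2.34) = 1/(1+e^(-2.34)) = 1/(1+0.096328) = 1/1.096328 = 0.9121.

0.9121


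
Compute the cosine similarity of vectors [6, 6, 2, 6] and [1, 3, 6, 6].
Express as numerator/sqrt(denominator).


dot = 72. |a|^2 = 112, |b|^2 = 82. cos = 72/sqrt(9184).

72/sqrt(9184)


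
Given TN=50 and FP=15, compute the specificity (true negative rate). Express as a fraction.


Specificity = TN / (TN + FP) = 50 / 65 = 10/13.

10/13


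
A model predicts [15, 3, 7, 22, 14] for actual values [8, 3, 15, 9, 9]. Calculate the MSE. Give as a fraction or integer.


MSE = (1/5) * ((8-15)^2=49 + (3-3)^2=0 + (15-7)^2=64 + (9-22)^2=169 + (9-14)^2=25). Sum = 307. MSE = 307/5.

307/5


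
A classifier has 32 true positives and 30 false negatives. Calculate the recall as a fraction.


Recall = TP / (TP + FN) = 32 / 62 = 16/31.

16/31


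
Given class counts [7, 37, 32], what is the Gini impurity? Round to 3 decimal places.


Total = 76. Proportions: 7/76, 37/76, 32/76. sum(p_i^2) = 0.4228. Gini = 1 - 0.4228 = 0.5772, which rounds to 0.577.

0.577


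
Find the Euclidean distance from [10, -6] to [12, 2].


d = sqrt(sum of squared differences). (10-12)^2=4, (-6-2)^2=64. Sum = 68.

sqrt(68)


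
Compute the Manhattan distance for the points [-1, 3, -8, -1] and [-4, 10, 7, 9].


d = sum of absolute differences: |-1--4|=3 + |3-10|=7 + |-8-7|=15 + |-1-9|=10 = 35.

35


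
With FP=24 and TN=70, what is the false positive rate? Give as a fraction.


FPR = FP / (FP + TN) = 24 / 94 = 12/47.

12/47


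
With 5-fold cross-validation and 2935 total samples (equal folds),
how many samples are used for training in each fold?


Each validation fold has 2935/5 = 587 samples. Training set = 2935 - 587 = 2348.

2348


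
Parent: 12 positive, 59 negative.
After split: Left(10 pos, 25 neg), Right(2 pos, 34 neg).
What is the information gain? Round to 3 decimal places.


H(parent) = 0.6554. H(left) = 0.8631, H(right) = 0.3095. Weighted = (35/71)*0.8631 + (36/71)*0.3095 = 0.5824. IG = 0.6554 - 0.5824 = 0.0730, which rounds to 0.073.

0.073


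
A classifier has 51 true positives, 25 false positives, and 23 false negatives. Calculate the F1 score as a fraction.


Precision = 51/76 = 51/76. Recall = 51/74 = 51/74. F1 = 2*P*R/(P+R) = 17/25.

17/25


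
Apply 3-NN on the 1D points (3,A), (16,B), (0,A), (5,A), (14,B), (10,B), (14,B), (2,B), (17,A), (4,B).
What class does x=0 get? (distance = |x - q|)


Distances: |3-0|=3, |16-0|=16, |0-0|=0, |5-0|=5, |14-0|=14, |10-0|=10, |14-0|=14, |2-0|=2, |17-0|=17, |4-0|=4. 3 nearest: (0,A), (2,B), (3,A). Counts: {'A': 2, 'B': 1}. Majority class: A.

A


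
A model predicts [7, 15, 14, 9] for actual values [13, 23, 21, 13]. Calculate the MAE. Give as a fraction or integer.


MAE = (1/4) * (|13-7|=6 + |23-15|=8 + |21-14|=7 + |13-9|=4). Sum = 25. MAE = 25/4.

25/4


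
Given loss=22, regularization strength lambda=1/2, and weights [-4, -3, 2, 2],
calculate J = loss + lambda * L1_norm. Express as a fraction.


L1 norm = sum(|w|) = 11. J = 22 + 1/2 * 11 = 55/2.

55/2


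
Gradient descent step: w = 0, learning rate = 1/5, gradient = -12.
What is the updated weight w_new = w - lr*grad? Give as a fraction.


w_new = 0 - 1/5 * -12 = 0 - -12/5 = 12/5.

12/5


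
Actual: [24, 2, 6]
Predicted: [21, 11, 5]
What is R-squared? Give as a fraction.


Mean(y) = 32/3. SS_res = 91. SS_tot = 824/3. R^2 = 1 - 91/(824/3) = 551/824.

551/824


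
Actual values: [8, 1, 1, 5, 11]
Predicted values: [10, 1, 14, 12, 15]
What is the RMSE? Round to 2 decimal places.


MSE = 47.6000. RMSE = sqrt(47.6000) = 6.90.

6.90


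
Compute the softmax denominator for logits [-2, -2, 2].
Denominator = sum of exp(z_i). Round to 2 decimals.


Denom = e^-2=0.1353 + e^-2=0.1353 + e^2=7.3891. Sum = 7.6597, which rounds to 7.66.

7.66


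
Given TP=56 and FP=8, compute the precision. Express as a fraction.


Precision = TP / (TP + FP) = 56 / 64 = 7/8.

7/8


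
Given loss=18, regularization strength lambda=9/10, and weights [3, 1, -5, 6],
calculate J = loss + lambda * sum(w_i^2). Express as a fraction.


L2 sq norm = sum(w^2) = 71. J = 18 + 9/10 * 71 = 819/10.

819/10


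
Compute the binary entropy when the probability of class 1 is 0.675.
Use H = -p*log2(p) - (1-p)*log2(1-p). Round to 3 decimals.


H = -0.675*log2(0.675) - 0.325*log2(0.325) = 0.910.

0.910


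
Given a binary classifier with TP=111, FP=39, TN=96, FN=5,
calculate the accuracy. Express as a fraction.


Accuracy = (TP + TN) / (TP + TN + FP + FN) = (111 + 96) / 251 = 207/251.

207/251


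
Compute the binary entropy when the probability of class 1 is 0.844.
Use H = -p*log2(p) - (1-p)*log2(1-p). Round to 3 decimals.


H = -0.844*log2(0.844) - 0.156*log2(0.156) = 0.625.

0.625


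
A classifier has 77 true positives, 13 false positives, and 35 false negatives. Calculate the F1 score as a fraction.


Precision = 77/90 = 77/90. Recall = 77/112 = 11/16. F1 = 2*P*R/(P+R) = 77/101.

77/101


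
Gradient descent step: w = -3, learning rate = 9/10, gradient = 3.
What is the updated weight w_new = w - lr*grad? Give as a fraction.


w_new = -3 - 9/10 * 3 = -3 - 27/10 = -57/10.

-57/10


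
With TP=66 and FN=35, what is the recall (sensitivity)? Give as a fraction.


Recall = TP / (TP + FN) = 66 / 101 = 66/101.

66/101


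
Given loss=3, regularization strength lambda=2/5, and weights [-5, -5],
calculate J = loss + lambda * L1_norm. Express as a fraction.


L1 norm = sum(|w|) = 10. J = 3 + 2/5 * 10 = 7.

7


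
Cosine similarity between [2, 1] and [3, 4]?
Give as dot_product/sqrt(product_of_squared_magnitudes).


dot = 10. |a|^2 = 5, |b|^2 = 25. cos = 10/sqrt(125).

10/sqrt(125)


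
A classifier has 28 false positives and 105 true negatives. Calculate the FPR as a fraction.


FPR = FP / (FP + TN) = 28 / 133 = 4/19.

4/19


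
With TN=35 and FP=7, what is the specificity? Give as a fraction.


Specificity = TN / (TN + FP) = 35 / 42 = 5/6.

5/6


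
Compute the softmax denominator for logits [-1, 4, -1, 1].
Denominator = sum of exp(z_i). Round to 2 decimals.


Denom = e^-1=0.3679 + e^4=54.5982 + e^-1=0.3679 + e^1=2.7183. Sum = 58.0523, which rounds to 58.05.

58.05


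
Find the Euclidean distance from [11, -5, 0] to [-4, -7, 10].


d = sqrt(sum of squared differences). (11--4)^2=225, (-5--7)^2=4, (0-10)^2=100. Sum = 329.

sqrt(329)


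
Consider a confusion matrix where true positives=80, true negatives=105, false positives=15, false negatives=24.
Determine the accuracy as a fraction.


Accuracy = (TP + TN) / (TP + TN + FP + FN) = (80 + 105) / 224 = 185/224.

185/224


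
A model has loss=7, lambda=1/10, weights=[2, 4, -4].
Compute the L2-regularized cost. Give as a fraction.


L2 sq norm = sum(w^2) = 36. J = 7 + 1/10 * 36 = 53/5.

53/5


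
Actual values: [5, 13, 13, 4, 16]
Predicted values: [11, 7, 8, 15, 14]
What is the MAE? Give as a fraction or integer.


MAE = (1/5) * (|5-11|=6 + |13-7|=6 + |13-8|=5 + |4-15|=11 + |16-14|=2). Sum = 30. MAE = 6.

6


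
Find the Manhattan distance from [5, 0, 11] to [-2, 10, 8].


d = sum of absolute differences: |5--2|=7 + |0-10|=10 + |11-8|=3 = 20.

20


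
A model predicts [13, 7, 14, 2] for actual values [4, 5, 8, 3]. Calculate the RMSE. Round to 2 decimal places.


MSE = 30.5000. RMSE = sqrt(30.5000) = 5.52.

5.52


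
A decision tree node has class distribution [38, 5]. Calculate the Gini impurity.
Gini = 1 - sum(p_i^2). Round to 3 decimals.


Total = 43. Proportions: 38/43, 5/43. sum(p_i^2) = 0.7945. Gini = 1 - 0.7945 = 0.2055, which rounds to 0.206.

0.206


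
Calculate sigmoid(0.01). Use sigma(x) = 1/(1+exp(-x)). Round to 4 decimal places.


sigma(0.01) = 1/(1+e^(-0.01)) = 1/(1+0.990050) = 1/1.990050 = 0.5025.

0.5025


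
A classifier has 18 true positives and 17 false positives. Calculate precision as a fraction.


Precision = TP / (TP + FP) = 18 / 35 = 18/35.

18/35


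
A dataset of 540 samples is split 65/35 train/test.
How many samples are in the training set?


Test set = 540 * 35% = 189. Training set = 540 - 189 = 351.

351


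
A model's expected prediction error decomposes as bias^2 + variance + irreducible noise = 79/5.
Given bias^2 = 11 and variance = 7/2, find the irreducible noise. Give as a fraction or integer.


Total error = bias^2 + variance + irreducible noise. So irreducible noise = 79/5 - 11 - 7/2 = 13/10.

13/10


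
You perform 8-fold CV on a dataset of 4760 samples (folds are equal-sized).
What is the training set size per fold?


Each validation fold has 4760/8 = 595 samples. Training set = 4760 - 595 = 4165.

4165


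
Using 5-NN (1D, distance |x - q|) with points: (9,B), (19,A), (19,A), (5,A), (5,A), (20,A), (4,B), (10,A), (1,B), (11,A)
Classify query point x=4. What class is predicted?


Distances: |9-4|=5, |19-4|=15, |19-4|=15, |5-4|=1, |5-4|=1, |20-4|=16, |4-4|=0, |10-4|=6, |1-4|=3, |11-4|=7. 5 nearest: (4,B), (5,A), (5,A), (1,B), (9,B). Counts: {'B': 3, 'A': 2}. Majority class: B.

B


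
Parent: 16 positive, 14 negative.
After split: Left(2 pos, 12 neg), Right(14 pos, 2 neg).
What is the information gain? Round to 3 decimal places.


H(parent) = 0.9968. H(left) = 0.5917, H(right) = 0.5436. Weighted = (14/30)*0.5917 + (16/30)*0.5436 = 0.5660. IG = 0.9968 - 0.5660 = 0.4308, which rounds to 0.431.

0.431


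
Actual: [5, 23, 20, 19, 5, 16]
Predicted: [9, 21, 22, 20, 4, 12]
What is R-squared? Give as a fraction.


Mean(y) = 44/3. SS_res = 42. SS_tot = 916/3. R^2 = 1 - 42/(916/3) = 395/458.

395/458


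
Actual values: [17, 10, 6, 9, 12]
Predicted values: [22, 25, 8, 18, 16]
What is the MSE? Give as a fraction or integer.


MSE = (1/5) * ((17-22)^2=25 + (10-25)^2=225 + (6-8)^2=4 + (9-18)^2=81 + (12-16)^2=16). Sum = 351. MSE = 351/5.

351/5


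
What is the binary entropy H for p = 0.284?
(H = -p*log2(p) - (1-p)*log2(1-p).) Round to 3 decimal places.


H = -0.284*log2(0.284) - 0.716*log2(0.716) = 0.861.

0.861


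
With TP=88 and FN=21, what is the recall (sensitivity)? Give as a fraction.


Recall = TP / (TP + FN) = 88 / 109 = 88/109.

88/109


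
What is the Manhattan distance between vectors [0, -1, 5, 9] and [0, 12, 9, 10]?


d = sum of absolute differences: |0-0|=0 + |-1-12|=13 + |5-9|=4 + |9-10|=1 = 18.

18


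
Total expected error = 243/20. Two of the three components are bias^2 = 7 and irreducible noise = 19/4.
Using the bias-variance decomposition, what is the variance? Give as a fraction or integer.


Total error = bias^2 + variance + irreducible noise. So variance = 243/20 - 7 - 19/4 = 2/5.

2/5


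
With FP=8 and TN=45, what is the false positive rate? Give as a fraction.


FPR = FP / (FP + TN) = 8 / 53 = 8/53.

8/53


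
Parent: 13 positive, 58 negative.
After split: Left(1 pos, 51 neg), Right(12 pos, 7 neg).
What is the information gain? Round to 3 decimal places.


H(parent) = 0.6868. H(left) = 0.1371, H(right) = 0.9495. Weighted = (52/71)*0.1371 + (19/71)*0.9495 = 0.3545. IG = 0.6868 - 0.3545 = 0.3323, which rounds to 0.332.

0.332


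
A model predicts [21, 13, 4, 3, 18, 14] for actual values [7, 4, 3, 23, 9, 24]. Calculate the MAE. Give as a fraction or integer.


MAE = (1/6) * (|7-21|=14 + |4-13|=9 + |3-4|=1 + |23-3|=20 + |9-18|=9 + |24-14|=10). Sum = 63. MAE = 21/2.

21/2


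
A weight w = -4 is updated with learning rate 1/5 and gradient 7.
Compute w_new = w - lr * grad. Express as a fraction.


w_new = -4 - 1/5 * 7 = -4 - 7/5 = -27/5.

-27/5


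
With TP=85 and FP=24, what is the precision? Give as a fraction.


Precision = TP / (TP + FP) = 85 / 109 = 85/109.

85/109


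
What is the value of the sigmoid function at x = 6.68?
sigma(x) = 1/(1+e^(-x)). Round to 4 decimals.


sigma(6.68) = 1/(1+e^(-6.68)) = 1/(1+0.001256) = 1/1.001256 = 0.9987.

0.9987


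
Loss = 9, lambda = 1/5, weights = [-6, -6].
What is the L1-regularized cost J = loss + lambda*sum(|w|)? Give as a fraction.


L1 norm = sum(|w|) = 12. J = 9 + 1/5 * 12 = 57/5.

57/5


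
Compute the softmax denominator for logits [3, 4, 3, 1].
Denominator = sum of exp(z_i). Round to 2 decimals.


Denom = e^3=20.0855 + e^4=54.5982 + e^3=20.0855 + e^1=2.7183. Sum = 97.4875, which rounds to 97.49.

97.49


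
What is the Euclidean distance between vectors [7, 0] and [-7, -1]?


d = sqrt(sum of squared differences). (7--7)^2=196, (0--1)^2=1. Sum = 197.

sqrt(197)


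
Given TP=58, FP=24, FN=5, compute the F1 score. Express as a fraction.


Precision = 58/82 = 29/41. Recall = 58/63 = 58/63. F1 = 2*P*R/(P+R) = 4/5.

4/5


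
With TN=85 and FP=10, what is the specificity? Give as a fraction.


Specificity = TN / (TN + FP) = 85 / 95 = 17/19.

17/19


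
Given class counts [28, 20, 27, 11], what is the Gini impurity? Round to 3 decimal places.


Total = 86. Proportions: 28/86, 20/86, 27/86, 11/86. sum(p_i^2) = 0.2750. Gini = 1 - 0.2750 = 0.7250, which rounds to 0.725.

0.725


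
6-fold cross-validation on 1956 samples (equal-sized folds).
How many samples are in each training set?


Each validation fold has 1956/6 = 326 samples. Training set = 1956 - 326 = 1630.

1630


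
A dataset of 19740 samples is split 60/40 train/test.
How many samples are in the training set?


Test set = 19740 * 40% = 7896. Training set = 19740 - 7896 = 11844.

11844


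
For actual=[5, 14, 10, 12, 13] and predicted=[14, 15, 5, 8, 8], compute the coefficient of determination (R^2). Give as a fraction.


Mean(y) = 54/5. SS_res = 148. SS_tot = 254/5. R^2 = 1 - 148/(254/5) = -243/127.

-243/127


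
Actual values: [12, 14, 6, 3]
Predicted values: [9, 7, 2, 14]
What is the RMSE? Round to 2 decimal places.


MSE = 48.7500. RMSE = sqrt(48.7500) = 6.98.

6.98


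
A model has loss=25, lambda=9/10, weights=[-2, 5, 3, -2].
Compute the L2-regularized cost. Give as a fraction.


L2 sq norm = sum(w^2) = 42. J = 25 + 9/10 * 42 = 314/5.

314/5


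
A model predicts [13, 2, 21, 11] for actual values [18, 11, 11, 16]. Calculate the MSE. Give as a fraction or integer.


MSE = (1/4) * ((18-13)^2=25 + (11-2)^2=81 + (11-21)^2=100 + (16-11)^2=25). Sum = 231. MSE = 231/4.

231/4


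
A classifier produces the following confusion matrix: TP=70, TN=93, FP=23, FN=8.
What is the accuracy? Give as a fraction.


Accuracy = (TP + TN) / (TP + TN + FP + FN) = (70 + 93) / 194 = 163/194.

163/194


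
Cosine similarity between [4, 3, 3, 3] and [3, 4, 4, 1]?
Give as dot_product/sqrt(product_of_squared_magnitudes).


dot = 39. |a|^2 = 43, |b|^2 = 42. cos = 39/sqrt(1806).

39/sqrt(1806)


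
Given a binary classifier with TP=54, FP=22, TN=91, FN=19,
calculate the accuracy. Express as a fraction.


Accuracy = (TP + TN) / (TP + TN + FP + FN) = (54 + 91) / 186 = 145/186.

145/186


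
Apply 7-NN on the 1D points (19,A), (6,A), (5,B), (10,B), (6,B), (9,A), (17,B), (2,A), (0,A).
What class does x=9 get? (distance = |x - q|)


Distances: |19-9|=10, |6-9|=3, |5-9|=4, |10-9|=1, |6-9|=3, |9-9|=0, |17-9|=8, |2-9|=7, |0-9|=9. 7 nearest: (9,A), (10,B), (6,A), (6,B), (5,B), (2,A), (17,B). Counts: {'A': 3, 'B': 4}. Majority class: B.

B


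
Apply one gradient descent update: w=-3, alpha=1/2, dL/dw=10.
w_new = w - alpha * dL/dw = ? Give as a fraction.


w_new = -3 - 1/2 * 10 = -3 - 5 = -8.

-8


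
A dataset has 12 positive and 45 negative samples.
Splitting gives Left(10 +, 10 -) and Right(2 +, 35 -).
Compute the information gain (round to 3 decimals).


H(parent) = 0.7425. H(left) = 1.0000, H(right) = 0.3034. Weighted = (20/57)*1.0000 + (37/57)*0.3034 = 0.5478. IG = 0.7425 - 0.5478 = 0.1947, which rounds to 0.195.

0.195


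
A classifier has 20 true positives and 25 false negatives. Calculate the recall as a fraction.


Recall = TP / (TP + FN) = 20 / 45 = 4/9.

4/9


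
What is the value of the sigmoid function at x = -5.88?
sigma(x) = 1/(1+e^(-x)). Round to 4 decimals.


sigma(-5.88) = 1/(1+e^(5.88)) = 1/(1+357.809242) = 1/358.809242 = 0.0028.

0.0028


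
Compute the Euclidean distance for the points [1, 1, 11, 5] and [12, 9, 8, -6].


d = sqrt(sum of squared differences). (1-12)^2=121, (1-9)^2=64, (11-8)^2=9, (5--6)^2=121. Sum = 315.

sqrt(315)


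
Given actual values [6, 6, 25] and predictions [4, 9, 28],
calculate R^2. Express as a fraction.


Mean(y) = 37/3. SS_res = 22. SS_tot = 722/3. R^2 = 1 - 22/(722/3) = 328/361.

328/361


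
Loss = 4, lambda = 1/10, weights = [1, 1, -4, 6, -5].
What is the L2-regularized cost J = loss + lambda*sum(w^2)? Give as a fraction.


L2 sq norm = sum(w^2) = 79. J = 4 + 1/10 * 79 = 119/10.

119/10


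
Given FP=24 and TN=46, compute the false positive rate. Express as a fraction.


FPR = FP / (FP + TN) = 24 / 70 = 12/35.

12/35


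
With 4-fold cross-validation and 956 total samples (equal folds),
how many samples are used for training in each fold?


Each validation fold has 956/4 = 239 samples. Training set = 956 - 239 = 717.

717


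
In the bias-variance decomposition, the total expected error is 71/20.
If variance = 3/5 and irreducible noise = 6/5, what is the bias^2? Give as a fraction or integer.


Total error = bias^2 + variance + irreducible noise. So bias^2 = 71/20 - 3/5 - 6/5 = 7/4.

7/4


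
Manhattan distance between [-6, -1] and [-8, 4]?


d = sum of absolute differences: |-6--8|=2 + |-1-4|=5 = 7.

7


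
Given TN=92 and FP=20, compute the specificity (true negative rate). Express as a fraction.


Specificity = TN / (TN + FP) = 92 / 112 = 23/28.

23/28


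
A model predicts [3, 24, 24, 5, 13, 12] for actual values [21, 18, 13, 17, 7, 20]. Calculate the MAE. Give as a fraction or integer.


MAE = (1/6) * (|21-3|=18 + |18-24|=6 + |13-24|=11 + |17-5|=12 + |7-13|=6 + |20-12|=8). Sum = 61. MAE = 61/6.

61/6


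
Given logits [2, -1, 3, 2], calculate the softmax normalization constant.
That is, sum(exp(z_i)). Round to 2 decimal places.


Denom = e^2=7.3891 + e^-1=0.3679 + e^3=20.0855 + e^2=7.3891. Sum = 35.2316, which rounds to 35.23.

35.23


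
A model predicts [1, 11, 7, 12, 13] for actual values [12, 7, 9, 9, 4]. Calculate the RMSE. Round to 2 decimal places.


MSE = 46.2000. RMSE = sqrt(46.2000) = 6.80.

6.80


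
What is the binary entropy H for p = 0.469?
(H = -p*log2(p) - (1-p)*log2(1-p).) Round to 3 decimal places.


H = -0.469*log2(0.469) - 0.531*log2(0.531) = 0.997.

0.997


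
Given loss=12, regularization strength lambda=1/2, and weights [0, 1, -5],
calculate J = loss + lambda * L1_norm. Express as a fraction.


L1 norm = sum(|w|) = 6. J = 12 + 1/2 * 6 = 15.

15


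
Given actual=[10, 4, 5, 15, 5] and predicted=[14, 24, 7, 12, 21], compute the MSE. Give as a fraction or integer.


MSE = (1/5) * ((10-14)^2=16 + (4-24)^2=400 + (5-7)^2=4 + (15-12)^2=9 + (5-21)^2=256). Sum = 685. MSE = 137.

137


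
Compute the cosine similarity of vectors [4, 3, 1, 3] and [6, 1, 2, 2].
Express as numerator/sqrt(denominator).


dot = 35. |a|^2 = 35, |b|^2 = 45. cos = 35/sqrt(1575).

35/sqrt(1575)


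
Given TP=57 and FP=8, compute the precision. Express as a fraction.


Precision = TP / (TP + FP) = 57 / 65 = 57/65.

57/65


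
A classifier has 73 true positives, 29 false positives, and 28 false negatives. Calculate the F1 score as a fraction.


Precision = 73/102 = 73/102. Recall = 73/101 = 73/101. F1 = 2*P*R/(P+R) = 146/203.

146/203


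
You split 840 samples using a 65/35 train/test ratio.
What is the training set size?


Test set = 840 * 35% = 294. Training set = 840 - 294 = 546.

546


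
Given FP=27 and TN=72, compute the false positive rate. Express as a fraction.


FPR = FP / (FP + TN) = 27 / 99 = 3/11.

3/11


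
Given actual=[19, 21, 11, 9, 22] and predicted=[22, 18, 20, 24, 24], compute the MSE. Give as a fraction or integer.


MSE = (1/5) * ((19-22)^2=9 + (21-18)^2=9 + (11-20)^2=81 + (9-24)^2=225 + (22-24)^2=4). Sum = 328. MSE = 328/5.

328/5


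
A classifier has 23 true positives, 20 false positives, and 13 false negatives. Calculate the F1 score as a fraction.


Precision = 23/43 = 23/43. Recall = 23/36 = 23/36. F1 = 2*P*R/(P+R) = 46/79.

46/79


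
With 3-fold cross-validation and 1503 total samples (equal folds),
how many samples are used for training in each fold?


Each validation fold has 1503/3 = 501 samples. Training set = 1503 - 501 = 1002.

1002


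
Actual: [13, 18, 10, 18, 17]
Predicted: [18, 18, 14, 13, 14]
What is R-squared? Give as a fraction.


Mean(y) = 76/5. SS_res = 75. SS_tot = 254/5. R^2 = 1 - 75/(254/5) = -121/254.

-121/254


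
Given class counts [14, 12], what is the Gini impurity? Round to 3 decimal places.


Total = 26. Proportions: 14/26, 12/26. sum(p_i^2) = 0.5030. Gini = 1 - 0.5030 = 0.4970, which rounds to 0.497.

0.497
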